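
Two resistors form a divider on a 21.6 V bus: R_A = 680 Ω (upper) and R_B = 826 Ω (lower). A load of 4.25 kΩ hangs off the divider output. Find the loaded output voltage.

V_out ≈ 10.9 V

The load sits in parallel with R_B: R_B‖R_L = (826 × 4250) / (826 + 4250) = 691.6 Ω.
V_out = 21.6 × 691.6 / (680 + 691.6) = 21.6 × 691.6/1372 = 10.9 V.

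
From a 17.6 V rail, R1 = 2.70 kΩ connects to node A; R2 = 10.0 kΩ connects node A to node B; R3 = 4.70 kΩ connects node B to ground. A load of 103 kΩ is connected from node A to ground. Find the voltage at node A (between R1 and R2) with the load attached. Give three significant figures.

Below node A the series string R2+R3 = 14.70 kΩ sits in parallel with the 103 kΩ load: 12.86 kΩ.
V_A = 17.6 × 12.86/(2.70 + 12.86) = 14.5 V.

V ≈ 14.5 V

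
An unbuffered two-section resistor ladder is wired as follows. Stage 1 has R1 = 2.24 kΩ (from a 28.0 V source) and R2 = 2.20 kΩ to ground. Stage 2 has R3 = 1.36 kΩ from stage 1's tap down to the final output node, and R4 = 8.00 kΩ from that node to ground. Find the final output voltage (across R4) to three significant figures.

V_out ≈ 10.6 V

Stage 2 presents R3+R4 = 9.360 kΩ as a load on stage 1's tap.
Stage 1's lower leg becomes R2‖(R3+R4) = 1.781 kΩ, so V_mid = 28.0 × 1.781/4.021 = 12.40 V.
Stage 2 is itself unloaded: V_out = V_mid × R4/(R3+R4) = 12.40 × 8.00/9.360 = 10.6 V.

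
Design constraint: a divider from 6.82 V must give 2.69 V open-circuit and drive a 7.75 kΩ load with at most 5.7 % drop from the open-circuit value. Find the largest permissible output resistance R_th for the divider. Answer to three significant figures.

Loading drop = R_th/(R_th + R_L) ≤ 0.0570, so R_th ≤ R_L · ε/(1−ε) = 7.75 kΩ × 0.0570/0.9430 = 468 Ω.

R_th ≤ 468 Ω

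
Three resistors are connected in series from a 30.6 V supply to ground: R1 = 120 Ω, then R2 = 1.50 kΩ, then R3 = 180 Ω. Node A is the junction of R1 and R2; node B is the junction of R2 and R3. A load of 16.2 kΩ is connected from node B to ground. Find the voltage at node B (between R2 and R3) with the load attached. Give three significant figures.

At node B, R3 is in parallel with the load: R3‖R_L = 178.0 Ω.
Below node A the resistance is R2 + (R3‖R_L) = 1678 Ω, so V_A = 30.6 × 1678/1798 = 28.56 V.
Then V_B = V_A × (R3‖R_L)/(R2 + R3‖R_L) = 28.56 × 178.0/1678 = 3.03 V.

V ≈ 3.03 V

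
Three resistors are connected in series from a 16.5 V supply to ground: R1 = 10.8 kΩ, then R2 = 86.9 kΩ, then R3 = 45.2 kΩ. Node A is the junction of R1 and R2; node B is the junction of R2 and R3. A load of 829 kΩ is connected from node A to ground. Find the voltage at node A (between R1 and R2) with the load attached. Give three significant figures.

Below node A the series string R2+R3 = 132.1 kΩ sits in parallel with the 829 kΩ load: 113.9 kΩ.
V_A = 16.5 × 113.9/(10.8 + 113.9) = 15.1 V.

V ≈ 15.1 V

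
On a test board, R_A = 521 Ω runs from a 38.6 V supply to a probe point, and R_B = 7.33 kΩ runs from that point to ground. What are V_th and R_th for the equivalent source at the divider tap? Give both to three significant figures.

V_th = 36.0 V, R_th = 486 Ω

V_th is the open-circuit tap voltage: 38.6 × 7330/(521 + 7330) = 36.0 V.
With the supply zeroed, R_A and R_B appear in parallel from the tap: R_th = R_A‖R_B = (521 × 7330)/7851 = 486 Ω.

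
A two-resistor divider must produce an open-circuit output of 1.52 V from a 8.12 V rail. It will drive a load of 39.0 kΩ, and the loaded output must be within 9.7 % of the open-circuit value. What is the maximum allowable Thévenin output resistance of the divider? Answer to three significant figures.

R_th ≤ 4.19 kΩ

Loading drop = R_th/(R_th + R_L) ≤ 0.0970, so R_th ≤ R_L · ε/(1−ε) = 39.0 kΩ × 0.0970/0.9030 = 4.19 kΩ.
(Any R1, R2 with R2/(R1+R2) = 0.187 and R1‖R2 ≤ 4.19 kΩ will meet the spec.)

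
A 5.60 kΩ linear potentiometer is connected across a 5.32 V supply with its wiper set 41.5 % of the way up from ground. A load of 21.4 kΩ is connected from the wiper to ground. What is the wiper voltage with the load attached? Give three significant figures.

The wiper splits the pot into (1−α)R = 3.276 kΩ above and αR = 2.324 kΩ below.
Lower section ‖ load = 2.096 kΩ.
V_wiper = 5.32 × 2.096/(3.276 + 2.096) = 2.08 V.

V ≈ 2.08 V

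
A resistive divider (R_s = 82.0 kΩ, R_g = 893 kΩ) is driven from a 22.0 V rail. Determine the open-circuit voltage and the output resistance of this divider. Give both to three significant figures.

V_th = 20.1 V, R_th = 75.1 kΩ

V_th is the open-circuit tap voltage: 22.0 × 893/(82.0 + 893) = 20.1 V.
With the supply zeroed, R_s and R_g appear in parallel from the tap: R_th = R_s‖R_g = (82.0 × 893)/975.0 = 75.1 kΩ.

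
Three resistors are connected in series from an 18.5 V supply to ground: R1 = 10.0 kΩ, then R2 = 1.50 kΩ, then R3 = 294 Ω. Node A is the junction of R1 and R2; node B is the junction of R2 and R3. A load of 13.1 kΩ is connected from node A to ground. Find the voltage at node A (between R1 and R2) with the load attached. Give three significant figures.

Below node A the series string R2+R3 = 1794 Ω sits in parallel with the 13100 Ω load: 1578 Ω.
V_A = 18.5 × 1578/(10000 + 1578) = 2.52 V.

V ≈ 2.52 V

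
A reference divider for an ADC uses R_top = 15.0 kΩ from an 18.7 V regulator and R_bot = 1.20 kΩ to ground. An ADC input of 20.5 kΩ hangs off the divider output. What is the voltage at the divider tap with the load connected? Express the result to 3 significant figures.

The load sits in parallel with R_bot: R_bot‖R_L = (1.20 × 20.5) / (1.20 + 20.5) = 1.134 kΩ.
V_out = 18.7 × 1.134 / (15.0 + 1.134) = 18.7 × 1.134/16.13 = 1.31 V.
(Unloaded it would have been 1.39 V.)

V_out ≈ 1.31 V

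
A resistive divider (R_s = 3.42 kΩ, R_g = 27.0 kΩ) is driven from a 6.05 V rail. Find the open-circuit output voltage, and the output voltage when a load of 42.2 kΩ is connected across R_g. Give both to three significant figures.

Open-circuit: V = 6.05 × 27.0/(3.42 + 27.0) = 5.37 V.
With the load, R_g becomes R_g‖R_L = 16.47 kΩ, so V = 6.05 × 16.47/19.89 = 5.01 V.

Unloaded: 5.37 V; loaded: 5.01 V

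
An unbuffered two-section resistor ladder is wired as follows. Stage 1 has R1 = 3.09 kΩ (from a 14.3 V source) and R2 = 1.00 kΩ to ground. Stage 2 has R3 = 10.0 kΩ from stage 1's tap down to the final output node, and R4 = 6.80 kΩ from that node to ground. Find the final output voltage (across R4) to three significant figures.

Stage 2 presents R3+R4 = 16.80 kΩ as a load on stage 1's tap.
Stage 1's lower leg becomes R2‖(R3+R4) = 0.9438 kΩ, so V_mid = 14.3 × 0.9438/4.034 = 3.346 V.
Stage 2 is itself unloaded: V_out = V_mid × R4/(R3+R4) = 3.346 × 6.80/16.80 = 1.35 V.

V_out ≈ 1.35 V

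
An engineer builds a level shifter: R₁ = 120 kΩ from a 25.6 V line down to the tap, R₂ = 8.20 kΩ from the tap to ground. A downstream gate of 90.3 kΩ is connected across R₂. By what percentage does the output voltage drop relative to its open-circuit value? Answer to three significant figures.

The divider's output (Thévenin) resistance is R₁‖R₂ = 7.676 kΩ.
Fractional drop under load = R_th/(R_th + R_L) = 7.676 / (7.676 + 90.3) = 0.07834.
So the output falls by 7.83 %.

7.83 %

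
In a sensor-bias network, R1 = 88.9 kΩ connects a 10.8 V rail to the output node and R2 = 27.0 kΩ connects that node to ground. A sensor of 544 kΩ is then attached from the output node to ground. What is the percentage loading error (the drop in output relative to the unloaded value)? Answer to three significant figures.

3.67 %

The divider's output (Thévenin) resistance is R1‖R2 = 20.71 kΩ.
Fractional drop under load = R_th/(R_th + R_L) = 20.71 / (20.71 + 544) = 0.03667.
So the output falls by 3.67 %.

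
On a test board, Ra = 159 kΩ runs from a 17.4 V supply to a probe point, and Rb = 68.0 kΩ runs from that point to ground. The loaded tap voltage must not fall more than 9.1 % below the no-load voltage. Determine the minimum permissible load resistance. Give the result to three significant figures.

R_L(min) ≈ 476 kΩ

Output resistance R_th = Ra‖Rb = (159 × 68.0)/227.0 = 47.63 kΩ.
The fractional drop is R_th/(R_th + R_L); requiring this ≤ 0.0910 gives R_L ≥ R_th(1/0.0910 − 1) = 47.63 × 9.989 = 476 kΩ.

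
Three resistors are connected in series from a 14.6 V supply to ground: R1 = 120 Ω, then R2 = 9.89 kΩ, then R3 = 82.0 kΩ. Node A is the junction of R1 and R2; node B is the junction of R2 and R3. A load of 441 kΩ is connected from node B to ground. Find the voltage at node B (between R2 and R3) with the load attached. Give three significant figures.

V ≈ 12.8 V

At node B, R3 is in parallel with the load: R3‖R_L = 69140 Ω.
Below node A the resistance is R2 + (R3‖R_L) = 79030 Ω, so V_A = 14.6 × 79030/79150 = 14.58 V.
Then V_B = V_A × (R3‖R_L)/(R2 + R3‖R_L) = 14.58 × 69140/79030 = 12.8 V.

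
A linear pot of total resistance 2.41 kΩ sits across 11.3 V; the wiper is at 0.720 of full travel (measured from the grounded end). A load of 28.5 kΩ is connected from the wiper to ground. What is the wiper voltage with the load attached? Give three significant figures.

V ≈ 8.00 V

The wiper splits the pot into (1−α)R = 674.8 Ω above and αR = 1735 Ω below.
Lower section ‖ load = 1636 Ω.
V_wiper = 11.3 × 1636/(674.8 + 1636) = 8.00 V.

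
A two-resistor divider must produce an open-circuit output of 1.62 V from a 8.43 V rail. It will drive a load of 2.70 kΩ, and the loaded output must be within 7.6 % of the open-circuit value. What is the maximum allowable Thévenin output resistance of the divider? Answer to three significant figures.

Loading drop = R_th/(R_th + R_L) ≤ 0.0760, so R_th ≤ R_L · ε/(1−ε) = 2.70 kΩ × 0.0760/0.9240 = 222 Ω.
(Any R1, R2 with R2/(R1+R2) = 0.192 and R1‖R2 ≤ 222 Ω will meet the spec.)

R_th ≤ 222 Ω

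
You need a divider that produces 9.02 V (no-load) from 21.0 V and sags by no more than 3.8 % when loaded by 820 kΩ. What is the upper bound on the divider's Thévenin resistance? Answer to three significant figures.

R_th ≤ 32.4 kΩ

Loading drop = R_th/(R_th + R_L) ≤ 0.0380, so R_th ≤ R_L · ε/(1−ε) = 820 kΩ × 0.0380/0.9620 = 32.4 kΩ.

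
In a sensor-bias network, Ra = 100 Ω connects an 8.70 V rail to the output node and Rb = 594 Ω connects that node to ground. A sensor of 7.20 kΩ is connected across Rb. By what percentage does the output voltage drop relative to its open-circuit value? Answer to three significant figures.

The divider's output (Thévenin) resistance is Ra‖Rb = 85.59 Ω.
Fractional drop under load = R_th/(R_th + R_L) = 85.59 / (85.59 + 7200) = 0.01175.
So the output falls by 1.17 %.

1.17 %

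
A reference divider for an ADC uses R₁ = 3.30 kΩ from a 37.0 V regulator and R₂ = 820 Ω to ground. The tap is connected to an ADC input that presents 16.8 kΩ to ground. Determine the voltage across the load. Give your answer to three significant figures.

V_out ≈ 7.09 V

The load sits in parallel with R₂: R₂‖R_L = (820 × 16800) / (820 + 16800) = 781.8 Ω.
V_out = 37.0 × 781.8 / (3300 + 781.8) = 37.0 × 781.8/4082 = 7.09 V.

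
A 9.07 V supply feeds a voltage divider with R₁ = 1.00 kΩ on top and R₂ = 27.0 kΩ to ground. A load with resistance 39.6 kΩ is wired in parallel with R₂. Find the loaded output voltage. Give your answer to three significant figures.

V_out ≈ 8.54 V

The load sits in parallel with R₂: R₂‖R_L = (27.0 × 39.6) / (27.0 + 39.6) = 16.05 kΩ.
V_out = 9.07 × 16.05 / (1.00 + 16.05) = 9.07 × 16.05/17.05 = 8.54 V.
(Unloaded it would have been 8.75 V.)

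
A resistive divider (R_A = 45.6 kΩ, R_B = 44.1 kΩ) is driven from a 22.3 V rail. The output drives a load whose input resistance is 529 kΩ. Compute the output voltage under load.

V_out ≈ 10.5 V

The load sits in parallel with R_B: R_B‖R_L = (44.1 × 529) / (44.1 + 529) = 40.71 kΩ.
V_out = 22.3 × 40.71 / (45.6 + 40.71) = 22.3 × 40.71/86.31 = 10.5 V.
(Unloaded it would have been 11.0 V.)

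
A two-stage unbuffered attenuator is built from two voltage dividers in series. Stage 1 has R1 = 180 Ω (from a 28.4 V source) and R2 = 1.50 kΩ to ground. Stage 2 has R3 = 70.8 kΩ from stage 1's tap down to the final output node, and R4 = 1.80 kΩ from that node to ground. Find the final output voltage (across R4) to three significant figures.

V_out ≈ 0.627 V

Stage 2 presents R3+R4 = 72600 Ω as a load on stage 1's tap.
Stage 1's lower leg becomes R2‖(R3+R4) = 1470 Ω, so V_mid = 28.4 × 1470/1650 = 25.30 V.
Stage 2 is itself unloaded: V_out = V_mid × R4/(R3+R4) = 25.30 × 1800/72600 = 0.627 V.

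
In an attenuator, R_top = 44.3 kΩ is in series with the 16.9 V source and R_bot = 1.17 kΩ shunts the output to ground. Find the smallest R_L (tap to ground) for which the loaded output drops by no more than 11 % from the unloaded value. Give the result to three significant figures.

Output resistance R_th = R_top‖R_bot = (44.3 × 1.17)/45.47 = 1.140 kΩ.
The fractional drop is R_th/(R_th + R_L); requiring this ≤ 0.110 gives R_L ≥ R_th(1/0.110 − 1) = 1.140 × 8.091 = 9.22 kΩ.

R_L(min) ≈ 9.22 kΩ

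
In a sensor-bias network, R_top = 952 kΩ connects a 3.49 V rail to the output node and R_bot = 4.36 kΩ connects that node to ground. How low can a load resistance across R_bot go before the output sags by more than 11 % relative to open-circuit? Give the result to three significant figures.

R_L(min) ≈ 35.1 kΩ

Output resistance R_th = R_top‖R_bot = (952 × 4.36)/956.4 = 4.340 kΩ.
The fractional drop is R_th/(R_th + R_L); requiring this ≤ 0.110 gives R_L ≥ R_th(1/0.110 − 1) = 4.340 × 8.091 = 35.1 kΩ.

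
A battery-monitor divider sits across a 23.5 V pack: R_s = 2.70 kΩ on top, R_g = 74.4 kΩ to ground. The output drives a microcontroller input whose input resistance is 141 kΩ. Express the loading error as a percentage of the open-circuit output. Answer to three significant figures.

1.81 %

The divider's output (Thévenin) resistance is R_s‖R_g = 2.605 kΩ.
Fractional drop under load = R_th/(R_th + R_L) = 2.605 / (2.605 + 141) = 0.01814.
So the output falls by 1.81 %.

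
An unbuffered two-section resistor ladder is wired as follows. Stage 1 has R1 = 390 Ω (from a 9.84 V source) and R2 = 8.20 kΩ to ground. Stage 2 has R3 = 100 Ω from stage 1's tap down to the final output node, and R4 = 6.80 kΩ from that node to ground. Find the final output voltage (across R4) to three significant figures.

V_out ≈ 8.78 V

Stage 2 presents R3+R4 = 6900 Ω as a load on stage 1's tap.
Stage 1's lower leg becomes R2‖(R3+R4) = 3747 Ω, so V_mid = 9.84 × 3747/4137 = 8.912 V.
Stage 2 is itself unloaded: V_out = V_mid × R4/(R3+R4) = 8.912 × 6800/6900 = 8.78 V.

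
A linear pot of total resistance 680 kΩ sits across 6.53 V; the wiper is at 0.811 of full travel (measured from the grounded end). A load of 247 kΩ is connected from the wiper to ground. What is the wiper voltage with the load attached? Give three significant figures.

V ≈ 3.72 V

The wiper splits the pot into (1−α)R = 128.5 kΩ above and αR = 551.5 kΩ below.
Lower section ‖ load = 170.6 kΩ.
V_wiper = 6.53 × 170.6/(128.5 + 170.6) = 3.72 V.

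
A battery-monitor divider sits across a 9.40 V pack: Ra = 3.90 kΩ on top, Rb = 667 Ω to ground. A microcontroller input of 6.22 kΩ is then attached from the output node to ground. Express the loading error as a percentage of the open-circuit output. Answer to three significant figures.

8.39 %

Unloaded V = 9.40 × 667/4567 = 1.3728 V.
Loaded: Rb‖R_L = 602.4 Ω, giving V = 9.40 × 602.4/4502 = 1.2577 V.
Drop = (1.3728 − 1.2577) / 1.3728 = 8.39 %.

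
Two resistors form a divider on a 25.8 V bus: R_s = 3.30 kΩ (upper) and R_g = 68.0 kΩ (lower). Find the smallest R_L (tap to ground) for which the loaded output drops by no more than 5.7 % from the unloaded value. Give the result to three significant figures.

Output resistance R_th = R_s‖R_g = (3.30 × 68.0)/71.30 = 3.147 kΩ.
The fractional drop is R_th/(R_th + R_L); requiring this ≤ 0.0570 gives R_L ≥ R_th(1/0.0570 − 1) = 3.147 × 16.54 = 52.1 kΩ.

R_L(min) ≈ 52.1 kΩ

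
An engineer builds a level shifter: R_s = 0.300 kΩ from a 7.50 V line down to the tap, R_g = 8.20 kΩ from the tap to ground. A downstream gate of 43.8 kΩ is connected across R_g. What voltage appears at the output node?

V_out ≈ 7.19 V

The load sits in parallel with R_g: R_g‖R_L = (8200 × 43800) / (8200 + 43800) = 6907 Ω.
V_out = 7.50 × 6907 / (300 + 6907) = 7.50 × 6907/7207 = 7.19 V.
(Unloaded it would have been 7.24 V.)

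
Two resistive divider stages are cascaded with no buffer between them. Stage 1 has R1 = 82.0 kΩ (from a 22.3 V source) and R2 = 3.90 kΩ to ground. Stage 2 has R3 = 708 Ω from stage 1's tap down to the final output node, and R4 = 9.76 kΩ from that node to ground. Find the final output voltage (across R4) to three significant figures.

V_out ≈ 0.696 V

Stage 2 presents R3+R4 = 10470 Ω as a load on stage 1's tap.
Stage 1's lower leg becomes R2‖(R3+R4) = 2841 Ω, so V_mid = 22.3 × 2841/84840 = 0.7468 V.
Stage 2 is itself unloaded: V_out = V_mid × R4/(R3+R4) = 0.7468 × 9760/10470 = 0.696 V.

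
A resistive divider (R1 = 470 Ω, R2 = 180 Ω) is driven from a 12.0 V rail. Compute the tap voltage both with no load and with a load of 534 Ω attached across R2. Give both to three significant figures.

Unloaded: 3.32 V; loaded: 2.67 V

Open-circuit: V = 12.0 × 180/(470 + 180) = 3.32 V.
With the load, R2 becomes R2‖R_L = 134.6 Ω, so V = 12.0 × 134.6/604.6 = 2.67 V.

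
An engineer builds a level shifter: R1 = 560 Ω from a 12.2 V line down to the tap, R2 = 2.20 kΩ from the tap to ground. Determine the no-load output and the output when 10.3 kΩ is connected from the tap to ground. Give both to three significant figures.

Unloaded: 9.72 V; loaded: 9.32 V

Open-circuit: V = 12.2 × 2200/(560 + 2200) = 9.72 V.
With the load, R2 becomes R2‖R_L = 1813 Ω, so V = 12.2 × 1813/2373 = 9.32 V.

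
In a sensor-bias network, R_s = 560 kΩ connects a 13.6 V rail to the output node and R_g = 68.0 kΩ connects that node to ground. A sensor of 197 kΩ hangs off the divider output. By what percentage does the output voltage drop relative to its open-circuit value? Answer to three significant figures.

23.5 %

Unloaded V = 13.6 × 68.0/628.0 = 1.473 V.
Loaded: R_g‖R_L = 50.55 kΩ, giving V = 13.6 × 50.55/610.6 = 1.126 V.
Drop = (1.473 − 1.126) / 1.473 = 23.5 %.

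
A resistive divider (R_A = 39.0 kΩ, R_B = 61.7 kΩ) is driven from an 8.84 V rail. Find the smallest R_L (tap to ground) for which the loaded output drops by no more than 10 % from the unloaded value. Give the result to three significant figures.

R_L(min) ≈ 215 kΩ

Output resistance R_th = R_A‖R_B = (39.0 × 61.7)/100.7 = 23.90 kΩ.
The fractional drop is R_th/(R_th + R_L); requiring this ≤ 0.100 gives R_L ≥ R_th(1/0.100 − 1) = 23.90 × 9.000 = 215 kΩ.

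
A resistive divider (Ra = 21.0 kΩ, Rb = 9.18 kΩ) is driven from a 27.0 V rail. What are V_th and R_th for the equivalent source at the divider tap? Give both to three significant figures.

V_th is the open-circuit tap voltage: 27.0 × 9.18/(21.0 + 9.18) = 8.21 V.
With the supply zeroed, Ra and Rb appear in parallel from the tap: R_th = Ra‖Rb = (21.0 × 9.18)/30.18 = 6.39 kΩ.

V_th = 8.21 V, R_th = 6.39 kΩ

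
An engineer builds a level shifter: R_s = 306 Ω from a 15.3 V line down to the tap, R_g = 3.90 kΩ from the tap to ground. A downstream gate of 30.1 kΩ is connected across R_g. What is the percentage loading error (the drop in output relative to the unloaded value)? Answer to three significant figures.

0.934 %

The divider's output (Thévenin) resistance is R_s‖R_g = 283.7 Ω.
Fractional drop under load = R_th/(R_th + R_L) = 283.7 / (283.7 + 30100) = 0.009338.
So the output falls by 0.934 %.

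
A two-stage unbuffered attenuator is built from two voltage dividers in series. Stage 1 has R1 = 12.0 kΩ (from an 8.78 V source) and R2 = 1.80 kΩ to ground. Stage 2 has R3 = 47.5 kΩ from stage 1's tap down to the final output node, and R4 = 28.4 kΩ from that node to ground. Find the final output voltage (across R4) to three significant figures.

Stage 2 presents R3+R4 = 75.90 kΩ as a load on stage 1's tap.
Stage 1's lower leg becomes R2‖(R3+R4) = 1.758 kΩ, so V_mid = 8.78 × 1.758/13.76 = 1.122 V.
Stage 2 is itself unloaded: V_out = V_mid × R4/(R3+R4) = 1.122 × 28.4/75.90 = 0.420 V.

V_out ≈ 0.420 V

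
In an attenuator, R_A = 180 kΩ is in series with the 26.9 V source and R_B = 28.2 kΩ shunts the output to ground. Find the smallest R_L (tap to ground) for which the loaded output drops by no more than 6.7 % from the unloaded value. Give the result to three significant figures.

R_L(min) ≈ 340 kΩ

Output resistance R_th = R_A‖R_B = (180 × 28.2)/208.2 = 24.38 kΩ.
The fractional drop is R_th/(R_th + R_L); requiring this ≤ 0.0670 gives R_L ≥ R_th(1/0.0670 − 1) = 24.38 × 13.93 = 340 kΩ.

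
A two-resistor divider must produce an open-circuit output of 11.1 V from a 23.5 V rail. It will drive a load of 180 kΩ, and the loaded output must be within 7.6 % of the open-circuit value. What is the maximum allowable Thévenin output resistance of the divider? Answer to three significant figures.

R_th ≤ 14.8 kΩ

Loading drop = R_th/(R_th + R_L) ≤ 0.0760, so R_th ≤ R_L · ε/(1−ε) = 180 kΩ × 0.0760/0.9240 = 14.8 kΩ.
(Any R1, R2 with R2/(R1+R2) = 0.472 and R1‖R2 ≤ 14.8 kΩ will meet the spec.)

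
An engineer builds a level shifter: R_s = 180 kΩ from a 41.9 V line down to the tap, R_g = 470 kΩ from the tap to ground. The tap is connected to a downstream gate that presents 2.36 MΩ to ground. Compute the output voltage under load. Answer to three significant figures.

V_out ≈ 28.7 V

The load sits in parallel with R_g: R_g‖R_L = (470 × 2360) / (470 + 2360) = 391.9 kΩ.
V_out = 41.9 × 391.9 / (180 + 391.9) = 41.9 × 391.9/571.9 = 28.7 V.
(Unloaded it would have been 30.3 V.)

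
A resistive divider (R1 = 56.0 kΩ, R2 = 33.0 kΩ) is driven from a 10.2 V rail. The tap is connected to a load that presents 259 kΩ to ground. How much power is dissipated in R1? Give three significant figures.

P ≈ 0.801 mW

Total resistance from the source is R1 + (R2‖R_L) = 85.27 kΩ, so I = 10.2/85.27 kΩ = 0.1196 mA.
P = I²·R1 = (0.1196 mA)² × 56.0 kΩ = 0.801 mW.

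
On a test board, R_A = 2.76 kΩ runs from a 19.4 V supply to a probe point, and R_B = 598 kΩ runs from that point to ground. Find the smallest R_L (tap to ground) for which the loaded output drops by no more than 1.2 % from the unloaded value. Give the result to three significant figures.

R_L(min) ≈ 226 kΩ

Output resistance R_th = R_A‖R_B = (2.76 × 598)/600.8 = 2.747 kΩ.
The fractional drop is R_th/(R_th + R_L); requiring this ≤ 0.0120 gives R_L ≥ R_th(1/0.0120 − 1) = 2.747 × 82.33 = 226 kΩ.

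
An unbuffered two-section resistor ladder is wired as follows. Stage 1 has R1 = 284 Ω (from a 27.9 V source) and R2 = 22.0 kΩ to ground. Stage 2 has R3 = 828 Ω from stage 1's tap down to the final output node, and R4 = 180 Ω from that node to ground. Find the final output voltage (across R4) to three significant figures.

V_out ≈ 3.85 V

Stage 2 presents R3+R4 = 1008 Ω as a load on stage 1's tap.
Stage 1's lower leg becomes R2‖(R3+R4) = 963.8 Ω, so V_mid = 27.9 × 963.8/1248 = 21.55 V.
Stage 2 is itself unloaded: V_out = V_mid × R4/(R3+R4) = 21.55 × 180/1008 = 3.85 V.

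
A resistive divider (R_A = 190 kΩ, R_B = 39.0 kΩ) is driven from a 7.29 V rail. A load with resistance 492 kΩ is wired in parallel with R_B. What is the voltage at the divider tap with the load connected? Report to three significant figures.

V_out ≈ 1.16 V

The load sits in parallel with R_B: R_B‖R_L = (39.0 × 492) / (39.0 + 492) = 36.14 kΩ.
V_out = 7.29 × 36.14 / (190 + 36.14) = 7.29 × 36.14/226.1 = 1.16 V.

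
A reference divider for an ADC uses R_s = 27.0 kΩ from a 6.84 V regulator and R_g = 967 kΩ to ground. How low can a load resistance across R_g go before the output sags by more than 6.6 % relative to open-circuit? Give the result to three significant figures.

Output resistance R_th = R_s‖R_g = (27.0 × 967)/994.0 = 26.27 kΩ.
The fractional drop is R_th/(R_th + R_L); requiring this ≤ 0.0660 gives R_L ≥ R_th(1/0.0660 − 1) = 26.27 × 14.15 = 372 kΩ.

R_L(min) ≈ 372 kΩ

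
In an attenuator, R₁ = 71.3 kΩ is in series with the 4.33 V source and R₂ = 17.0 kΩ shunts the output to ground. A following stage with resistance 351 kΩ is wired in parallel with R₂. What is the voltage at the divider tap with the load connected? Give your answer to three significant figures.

The load sits in parallel with R₂: R₂‖R_L = (17.0 × 351) / (17.0 + 351) = 16.21 kΩ.
V_out = 4.33 × 16.21 / (71.3 + 16.21) = 4.33 × 16.21/87.51 = 0.802 V.

V_out ≈ 0.802 V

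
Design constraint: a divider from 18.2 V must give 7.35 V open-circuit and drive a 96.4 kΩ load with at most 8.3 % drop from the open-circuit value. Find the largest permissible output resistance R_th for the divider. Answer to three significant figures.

Loading drop = R_th/(R_th + R_L) ≤ 0.0830, so R_th ≤ R_L · ε/(1−ε) = 96.4 kΩ × 0.0830/0.9170 = 8.73 kΩ.

R_th ≤ 8.73 kΩ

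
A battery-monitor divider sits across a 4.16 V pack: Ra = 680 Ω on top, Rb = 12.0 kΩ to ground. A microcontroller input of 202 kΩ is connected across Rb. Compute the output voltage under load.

V_out ≈ 3.92 V

The load sits in parallel with Rb: Rb‖R_L = (12000 × 202000) / (12000 + 202000) = 11330 Ω.
V_out = 4.16 × 11330 / (680 + 11330) = 4.16 × 11330/12010 = 3.92 V.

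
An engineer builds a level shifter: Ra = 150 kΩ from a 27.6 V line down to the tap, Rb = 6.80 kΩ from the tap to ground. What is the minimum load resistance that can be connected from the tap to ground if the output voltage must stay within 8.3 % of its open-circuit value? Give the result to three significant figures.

Output resistance R_th = Ra‖Rb = (150 × 6.80)/156.8 = 6.505 kΩ.
The fractional drop is R_th/(R_th + R_L); requiring this ≤ 0.0830 gives R_L ≥ R_th(1/0.0830 − 1) = 6.505 × 11.05 = 71.9 kΩ.

R_L(min) ≈ 71.9 kΩ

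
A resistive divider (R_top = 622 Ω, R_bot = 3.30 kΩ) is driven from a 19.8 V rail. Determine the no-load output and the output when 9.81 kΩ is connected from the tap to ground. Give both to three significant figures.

Open-circuit: V = 19.8 × 3300/(622 + 3300) = 16.7 V.
With the load, R_bot becomes R_bot‖R_L = 2469 Ω, so V = 19.8 × 2469/3091 = 15.8 V.

Unloaded: 16.7 V; loaded: 15.8 V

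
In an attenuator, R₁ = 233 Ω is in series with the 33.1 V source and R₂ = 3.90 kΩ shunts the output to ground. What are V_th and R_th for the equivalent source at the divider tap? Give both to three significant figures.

V_th = 31.2 V, R_th = 220 Ω

V_th is the open-circuit tap voltage: 33.1 × 3900/(233 + 3900) = 31.2 V.
With the supply zeroed, R₁ and R₂ appear in parallel from the tap: R_th = R₁‖R₂ = (233 × 3900)/4133 = 220 Ω.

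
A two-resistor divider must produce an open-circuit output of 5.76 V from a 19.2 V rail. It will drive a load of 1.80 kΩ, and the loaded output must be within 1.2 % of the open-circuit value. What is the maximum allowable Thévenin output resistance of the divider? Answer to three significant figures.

Loading drop = R_th/(R_th + R_L) ≤ 0.0120, so R_th ≤ R_L · ε/(1−ε) = 1.80 kΩ × 0.0120/0.9880 = 21.9 Ω.

R_th ≤ 21.9 Ω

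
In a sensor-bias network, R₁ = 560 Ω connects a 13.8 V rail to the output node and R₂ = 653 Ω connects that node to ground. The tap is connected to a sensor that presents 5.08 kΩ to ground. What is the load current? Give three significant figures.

I_L ≈ 1.38 mA

R₂‖R_L = 578.6 Ω; V_out = 13.8 × 578.6/1139 = 7.013 V.
I_L = V_out / R_L = 7.013 / 5.08 kΩ = 1.38 mA.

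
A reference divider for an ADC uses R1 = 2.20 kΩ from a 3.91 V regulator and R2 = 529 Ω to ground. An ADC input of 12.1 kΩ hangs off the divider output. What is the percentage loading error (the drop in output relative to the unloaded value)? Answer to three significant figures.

3.40 %

The divider's output (Thévenin) resistance is R1‖R2 = 426.5 Ω.
Fractional drop under load = R_th/(R_th + R_L) = 426.5 / (426.5 + 12100) = 0.03404.
So the output falls by 3.40 %.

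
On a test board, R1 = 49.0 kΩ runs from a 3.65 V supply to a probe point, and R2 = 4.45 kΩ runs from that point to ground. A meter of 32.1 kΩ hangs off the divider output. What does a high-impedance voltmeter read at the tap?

V_out ≈ 0.270 V

The load sits in parallel with R2: R2‖R_L = (4.45 × 32.1) / (4.45 + 32.1) = 3.908 kΩ.
V_out = 3.65 × 3.908 / (49.0 + 3.908) = 3.65 × 3.908/52.91 = 0.270 V.
(Unloaded it would have been 0.304 V.)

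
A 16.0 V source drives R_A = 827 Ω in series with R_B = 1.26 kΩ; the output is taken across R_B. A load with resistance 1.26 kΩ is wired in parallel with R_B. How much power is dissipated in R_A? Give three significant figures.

Total resistance from the source is R_A + (R_B‖R_L) = 1457 Ω, so I = 16.0/1457 Ω = 10.98 mA.
P = I²·R_A = (10.98 mA)² × 827 Ω = 99.7 mW.

P ≈ 99.7 mW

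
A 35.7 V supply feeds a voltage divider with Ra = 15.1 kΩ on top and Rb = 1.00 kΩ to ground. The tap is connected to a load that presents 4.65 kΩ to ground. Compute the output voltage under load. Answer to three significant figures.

The load sits in parallel with Rb: Rb‖R_L = (1.00 × 4.65) / (1.00 + 4.65) = 0.8230 kΩ.
V_out = 35.7 × 0.8230 / (15.1 + 0.8230) = 35.7 × 0.8230/15.92 = 1.85 V.

V_out ≈ 1.85 V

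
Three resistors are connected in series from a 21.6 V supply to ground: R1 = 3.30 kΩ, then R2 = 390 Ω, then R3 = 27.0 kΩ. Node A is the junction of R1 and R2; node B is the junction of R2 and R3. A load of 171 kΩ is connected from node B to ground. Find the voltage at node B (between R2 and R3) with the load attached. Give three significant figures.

At node B, R3 is in parallel with the load: R3‖R_L = 23320 Ω.
Below node A the resistance is R2 + (R3‖R_L) = 23710 Ω, so V_A = 21.6 × 23710/27010 = 18.96 V.
Then V_B = V_A × (R3‖R_L)/(R2 + R3‖R_L) = 18.96 × 23320/23710 = 18.6 V.

V ≈ 18.6 V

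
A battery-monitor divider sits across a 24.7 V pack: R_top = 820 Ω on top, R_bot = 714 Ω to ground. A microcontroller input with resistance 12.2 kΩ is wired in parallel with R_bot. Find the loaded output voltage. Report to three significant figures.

V_out ≈ 11.1 V

The load sits in parallel with R_bot: R_bot‖R_L = (714 × 12200) / (714 + 12200) = 674.5 Ω.
V_out = 24.7 × 674.5 / (820 + 674.5) = 24.7 × 674.5/1495 = 11.1 V.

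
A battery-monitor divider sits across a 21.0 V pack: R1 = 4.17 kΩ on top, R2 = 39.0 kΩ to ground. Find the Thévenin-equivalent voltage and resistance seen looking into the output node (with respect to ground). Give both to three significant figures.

V_th is the open-circuit tap voltage: 21.0 × 39.0/(4.17 + 39.0) = 19.0 V.
With the supply zeroed, R1 and R2 appear in parallel from the tap: R_th = R1‖R2 = (4.17 × 39.0)/43.17 = 3.77 kΩ.

V_th = 19.0 V, R_th = 3.77 kΩ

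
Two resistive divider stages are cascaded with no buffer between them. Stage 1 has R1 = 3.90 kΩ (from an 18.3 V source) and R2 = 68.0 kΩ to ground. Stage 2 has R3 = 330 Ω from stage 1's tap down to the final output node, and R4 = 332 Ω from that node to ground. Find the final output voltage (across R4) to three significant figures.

Stage 2 presents R3+R4 = 662.0 Ω as a load on stage 1's tap.
Stage 1's lower leg becomes R2‖(R3+R4) = 655.6 Ω, so V_mid = 18.3 × 655.6/4556 = 2.634 V.
Stage 2 is itself unloaded: V_out = V_mid × R4/(R3+R4) = 2.634 × 332/662.0 = 1.32 V.

V_out ≈ 1.32 V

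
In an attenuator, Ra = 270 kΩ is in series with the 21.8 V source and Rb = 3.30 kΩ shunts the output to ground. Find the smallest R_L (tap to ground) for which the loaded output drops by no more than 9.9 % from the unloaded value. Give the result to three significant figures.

Output resistance R_th = Ra‖Rb = (270 × 3.30)/273.3 = 3.260 kΩ.
The fractional drop is R_th/(R_th + R_L); requiring this ≤ 0.0990 gives R_L ≥ R_th(1/0.0990 − 1) = 3.260 × 9.101 = 29.7 kΩ.

R_L(min) ≈ 29.7 kΩ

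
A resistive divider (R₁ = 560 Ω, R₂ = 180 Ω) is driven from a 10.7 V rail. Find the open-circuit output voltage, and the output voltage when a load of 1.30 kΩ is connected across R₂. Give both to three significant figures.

Open-circuit: V = 10.7 × 180/(560 + 180) = 2.60 V.
With the load, R₂ becomes R₂‖R_L = 158.1 Ω, so V = 10.7 × 158.1/718.1 = 2.36 V.

Unloaded: 2.60 V; loaded: 2.36 V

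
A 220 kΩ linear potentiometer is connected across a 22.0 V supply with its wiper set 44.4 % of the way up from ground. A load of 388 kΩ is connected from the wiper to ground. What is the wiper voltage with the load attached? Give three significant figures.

V ≈ 8.57 V

The wiper splits the pot into (1−α)R = 122.3 kΩ above and αR = 97.68 kΩ below.
Lower section ‖ load = 78.03 kΩ.
V_wiper = 22.0 × 78.03/(122.3 + 78.03) = 8.57 V.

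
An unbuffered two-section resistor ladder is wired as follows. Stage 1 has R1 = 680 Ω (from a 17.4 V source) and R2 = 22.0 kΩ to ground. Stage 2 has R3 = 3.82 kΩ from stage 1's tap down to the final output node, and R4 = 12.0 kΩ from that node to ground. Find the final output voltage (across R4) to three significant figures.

Stage 2 presents R3+R4 = 15820 Ω as a load on stage 1's tap.
Stage 1's lower leg becomes R2‖(R3+R4) = 9203 Ω, so V_mid = 17.4 × 9203/9883 = 16.20 V.
Stage 2 is itself unloaded: V_out = V_mid × R4/(R3+R4) = 16.20 × 12000/15820 = 12.3 V.

V_out ≈ 12.3 V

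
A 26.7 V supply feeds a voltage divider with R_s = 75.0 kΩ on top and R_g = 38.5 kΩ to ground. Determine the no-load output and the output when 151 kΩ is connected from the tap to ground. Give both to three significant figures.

Open-circuit: V = 26.7 × 38.5/(75.0 + 38.5) = 9.06 V.
With the load, R_g becomes R_g‖R_L = 30.68 kΩ, so V = 26.7 × 30.68/105.7 = 7.75 V.

Unloaded: 9.06 V; loaded: 7.75 V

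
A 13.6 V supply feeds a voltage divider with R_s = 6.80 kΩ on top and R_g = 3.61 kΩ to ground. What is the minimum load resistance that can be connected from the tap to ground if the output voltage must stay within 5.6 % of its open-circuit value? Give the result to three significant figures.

Output resistance R_th = R_s‖R_g = (6.80 × 3.61)/10.41 = 2.358 kΩ.
The fractional drop is R_th/(R_th + R_L); requiring this ≤ 0.0560 gives R_L ≥ R_th(1/0.0560 − 1) = 2.358 × 16.86 = 39.8 kΩ.

R_L(min) ≈ 39.8 kΩ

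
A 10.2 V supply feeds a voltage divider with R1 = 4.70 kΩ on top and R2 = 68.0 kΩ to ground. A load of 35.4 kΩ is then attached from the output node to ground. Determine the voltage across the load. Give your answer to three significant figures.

The load sits in parallel with R2: R2‖R_L = (68.0 × 35.4) / (68.0 + 35.4) = 23.28 kΩ.
V_out = 10.2 × 23.28 / (4.70 + 23.28) = 10.2 × 23.28/27.98 = 8.49 V.
(Unloaded it would have been 9.54 V.)

V_out ≈ 8.49 V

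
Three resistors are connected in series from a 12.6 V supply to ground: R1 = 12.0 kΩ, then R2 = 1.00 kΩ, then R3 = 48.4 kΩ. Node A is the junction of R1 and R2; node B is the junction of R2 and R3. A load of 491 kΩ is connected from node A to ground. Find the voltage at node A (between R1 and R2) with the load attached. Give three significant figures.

Below node A the series string R2+R3 = 49.40 kΩ sits in parallel with the 491 kΩ load: 44.88 kΩ.
V_A = 12.6 × 44.88/(12.0 + 44.88) = 9.94 V.

V ≈ 9.94 V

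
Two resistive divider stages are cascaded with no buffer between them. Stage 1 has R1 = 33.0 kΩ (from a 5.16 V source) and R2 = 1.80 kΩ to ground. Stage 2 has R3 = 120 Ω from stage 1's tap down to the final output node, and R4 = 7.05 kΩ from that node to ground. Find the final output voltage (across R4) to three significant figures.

V_out ≈ 0.212 V

Stage 2 presents R3+R4 = 7170 Ω as a load on stage 1's tap.
Stage 1's lower leg becomes R2‖(R3+R4) = 1439 Ω, so V_mid = 5.16 × 1439/34440 = 0.2156 V.
Stage 2 is itself unloaded: V_out = V_mid × R4/(R3+R4) = 0.2156 × 7050/7170 = 0.212 V.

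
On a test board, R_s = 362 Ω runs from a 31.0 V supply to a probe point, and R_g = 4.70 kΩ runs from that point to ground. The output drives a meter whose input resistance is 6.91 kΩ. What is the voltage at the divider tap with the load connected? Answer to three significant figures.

V_out ≈ 27.4 V

The load sits in parallel with R_g: R_g‖R_L = (4700 × 6910) / (4700 + 6910) = 2797 Ω.
V_out = 31.0 × 2797 / (362 + 2797) = 31.0 × 2797/3159 = 27.4 V.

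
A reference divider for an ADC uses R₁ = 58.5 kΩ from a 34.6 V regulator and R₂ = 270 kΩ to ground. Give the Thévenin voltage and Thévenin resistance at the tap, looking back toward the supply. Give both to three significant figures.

V_th is the open-circuit tap voltage: 34.6 × 270/(58.5 + 270) = 28.4 V.
With the supply zeroed, R₁ and R₂ appear in parallel from the tap: R_th = R₁‖R₂ = (58.5 × 270)/328.5 = 48.1 kΩ.

V_th = 28.4 V, R_th = 48.1 kΩ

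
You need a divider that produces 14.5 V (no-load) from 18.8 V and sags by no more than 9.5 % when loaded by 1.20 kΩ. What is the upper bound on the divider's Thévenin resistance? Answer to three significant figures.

R_th ≤ 126 Ω

Loading drop = R_th/(R_th + R_L) ≤ 0.0950, so R_th ≤ R_L · ε/(1−ε) = 1.20 kΩ × 0.0950/0.9050 = 126 Ω.
(Any R1, R2 with R2/(R1+R2) = 0.771 and R1‖R2 ≤ 126 Ω will meet the spec.)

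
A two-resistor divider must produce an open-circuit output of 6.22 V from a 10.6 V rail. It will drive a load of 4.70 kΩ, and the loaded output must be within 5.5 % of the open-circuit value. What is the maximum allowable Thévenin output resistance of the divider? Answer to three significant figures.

Loading drop = R_th/(R_th + R_L) ≤ 0.0550, so R_th ≤ R_L · ε/(1−ε) = 4.70 kΩ × 0.0550/0.9450 = 274 Ω.

R_th ≤ 274 Ω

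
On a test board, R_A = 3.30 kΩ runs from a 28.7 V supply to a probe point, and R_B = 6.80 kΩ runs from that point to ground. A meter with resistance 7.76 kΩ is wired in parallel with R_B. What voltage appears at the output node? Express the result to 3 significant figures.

The load sits in parallel with R_B: R_B‖R_L = (6.80 × 7.76) / (6.80 + 7.76) = 3.624 kΩ.
V_out = 28.7 × 3.624 / (3.30 + 3.624) = 28.7 × 3.624/6.924 = 15.0 V.

V_out ≈ 15.0 V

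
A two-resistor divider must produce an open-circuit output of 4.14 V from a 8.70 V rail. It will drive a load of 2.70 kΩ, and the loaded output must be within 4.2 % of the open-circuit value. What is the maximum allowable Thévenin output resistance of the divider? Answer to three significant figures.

R_th ≤ 118 Ω

Loading drop = R_th/(R_th + R_L) ≤ 0.0420, so R_th ≤ R_L · ε/(1−ε) = 2.70 kΩ × 0.0420/0.9580 = 118 Ω.
(Any R1, R2 with R2/(R1+R2) = 0.476 and R1‖R2 ≤ 118 Ω will meet the spec.)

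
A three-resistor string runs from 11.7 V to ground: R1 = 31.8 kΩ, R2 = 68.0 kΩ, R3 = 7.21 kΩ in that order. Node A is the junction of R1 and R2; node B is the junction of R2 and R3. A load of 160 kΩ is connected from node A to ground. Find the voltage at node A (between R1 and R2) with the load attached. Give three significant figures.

Below node A the series string R2+R3 = 75.21 kΩ sits in parallel with the 160 kΩ load: 51.16 kΩ.
V_A = 11.7 × 51.16/(31.8 + 51.16) = 7.22 V.

V ≈ 7.22 V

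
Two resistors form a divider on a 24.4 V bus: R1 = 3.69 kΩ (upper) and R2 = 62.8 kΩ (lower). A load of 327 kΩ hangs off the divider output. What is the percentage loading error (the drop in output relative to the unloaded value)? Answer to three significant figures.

The divider's output (Thévenin) resistance is R1‖R2 = 3.485 kΩ.
Fractional drop under load = R_th/(R_th + R_L) = 3.485 / (3.485 + 327) = 0.01055.
So the output falls by 1.05 %.

1.05 %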